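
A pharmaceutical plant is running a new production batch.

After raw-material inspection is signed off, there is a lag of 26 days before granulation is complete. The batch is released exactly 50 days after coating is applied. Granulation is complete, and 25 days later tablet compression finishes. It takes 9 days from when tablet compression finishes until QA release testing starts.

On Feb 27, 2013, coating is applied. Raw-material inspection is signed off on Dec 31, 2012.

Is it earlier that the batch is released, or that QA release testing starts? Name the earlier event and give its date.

Coating is applied: Feb 27, 2013.
The batch is released: Feb 27, 2013 + 50 days = Apr 18, 2013.
Raw-material inspection is signed off: Dec 31, 2012.
Granulation is complete: Dec 31, 2012 + 26 days = Jan 26, 2013.
Tablet compression finishes: Jan 26, 2013 + 25 days = Feb 20, 2013.
QA release testing starts: Feb 20, 2013 + 9 days = Mar 1, 2013.
Comparing: the batch is released on Apr 18, 2013 vs QA release testing starts on Mar 1, 2013. Earlier: QA release testing starts.

QA release testing starts — Mar 1, 2013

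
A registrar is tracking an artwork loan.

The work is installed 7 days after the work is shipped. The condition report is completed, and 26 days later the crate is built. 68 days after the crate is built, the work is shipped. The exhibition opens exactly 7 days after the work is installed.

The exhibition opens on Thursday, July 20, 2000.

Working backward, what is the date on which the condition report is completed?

The exhibition opens: Jul 20, 2000.
The work is installed: Jul 20, 2000 − 7 days = Jul 13, 2000.
The work is shipped: Jul 13, 2000 − 7 days = Jul 6, 2000.
The crate is built: Jul 6, 2000 − 68 days = Apr 29, 2000.
The condition report is completed: Apr 29, 2000 − 26 days = Apr 3, 2000.

Monday, April 3, 2000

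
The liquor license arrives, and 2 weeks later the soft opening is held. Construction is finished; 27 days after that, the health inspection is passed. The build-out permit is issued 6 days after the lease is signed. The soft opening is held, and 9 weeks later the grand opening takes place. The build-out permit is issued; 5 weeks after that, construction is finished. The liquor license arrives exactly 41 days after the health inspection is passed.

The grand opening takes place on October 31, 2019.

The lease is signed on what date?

April 28, 2019

The grand opening takes place: Oct 31, 2019.
The soft opening is held: Oct 31, 2019 − 9 weeks = Aug 29, 2019.
The liquor license arrives: Aug 29, 2019 − 2 weeks = Aug 15, 2019.
The health inspection is passed: Aug 15, 2019 − 41 days = Jul 5, 2019.
Construction is finished: Jul 5, 2019 − 27 days = Jun 8, 2019.
The build-out permit is issued: Jun 8, 2019 − 5 weeks = May 4, 2019.
The lease is signed: May 4, 2019 − 6 days = Apr 28, 2019.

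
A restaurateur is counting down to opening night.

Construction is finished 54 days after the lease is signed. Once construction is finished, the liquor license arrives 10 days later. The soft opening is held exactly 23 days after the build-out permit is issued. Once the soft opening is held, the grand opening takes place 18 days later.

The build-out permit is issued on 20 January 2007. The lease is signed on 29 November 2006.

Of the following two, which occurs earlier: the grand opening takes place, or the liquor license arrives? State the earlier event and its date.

The build-out permit is issued: Jan 20, 2007.
The soft opening is held: Jan 20, 2007 + 23 days = Feb 12, 2007.
The grand opening takes place: Feb 12, 2007 + 18 days = Mar 2, 2007.
The lease is signed: Nov 29, 2006.
Construction is finished: Nov 29, 2006 + 54 days = Jan 22, 2007.
The liquor license arrives: Jan 22, 2007 + 10 days = Feb 1, 2007.
Comparing: the grand opening takes place on Mar 2, 2007 vs the liquor license arrives on Feb 1, 2007. Earlier: the liquor license arrives.

The liquor license arrives — 1 February 2007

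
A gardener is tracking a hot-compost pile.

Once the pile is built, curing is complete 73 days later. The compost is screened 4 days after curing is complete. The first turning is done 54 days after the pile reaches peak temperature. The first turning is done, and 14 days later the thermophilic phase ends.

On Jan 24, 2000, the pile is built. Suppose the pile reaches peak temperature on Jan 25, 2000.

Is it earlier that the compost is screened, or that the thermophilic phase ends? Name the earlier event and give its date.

The thermophilic phase ends — Apr 2, 2000

The pile is built: Jan 24, 2000.
Curing is complete: Jan 24, 2000 + 73 days = Apr 6, 2000.
The compost is screened: Apr 6, 2000 + 4 days = Apr 10, 2000.
The pile reaches peak temperature: Jan 25, 2000.
The first turning is done: Jan 25, 2000 + 54 days = Mar 19, 2000.
The thermophilic phase ends: Mar 19, 2000 + 14 days = Apr 2, 2000.
Comparing: the compost is screened on Apr 10, 2000 vs the thermophilic phase ends on Apr 2, 2000. Earlier: the thermophilic phase ends.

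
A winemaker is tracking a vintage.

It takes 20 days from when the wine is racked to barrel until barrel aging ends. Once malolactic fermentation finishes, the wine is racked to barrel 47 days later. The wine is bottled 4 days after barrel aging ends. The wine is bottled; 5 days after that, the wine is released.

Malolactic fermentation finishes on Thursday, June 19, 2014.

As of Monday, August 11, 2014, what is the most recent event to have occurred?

Malolactic fermentation finishes: Jun 19, 2014.
The wine is racked to barrel: Jun 19, 2014 + 47 days = Aug 5, 2014.
Barrel aging ends: Aug 5, 2014 + 20 days = Aug 25, 2014.
The wine is bottled: Aug 25, 2014 + 4 days = Aug 29, 2014.
The wine is released: Aug 29, 2014 + 5 days = Sep 3, 2014.
Aug 11, 2014 falls between when the wine is racked to barrel (Aug 5, 2014) and when barrel aging ends (Aug 25, 2014).

The wine is racked to barrel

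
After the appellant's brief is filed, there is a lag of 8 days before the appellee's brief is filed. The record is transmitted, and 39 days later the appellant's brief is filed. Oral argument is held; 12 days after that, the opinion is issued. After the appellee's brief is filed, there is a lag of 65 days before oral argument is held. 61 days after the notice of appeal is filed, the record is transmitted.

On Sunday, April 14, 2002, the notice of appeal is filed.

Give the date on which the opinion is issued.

Wednesday, October 16, 2002

The notice of appeal is filed: Apr 14, 2002.
The record is transmitted: Apr 14, 2002 + 61 days = Jun 14, 2002.
The appellant's brief is filed: Jun 14, 2002 + 39 days = Jul 23, 2002.
The appellee's brief is filed: Jul 23, 2002 + 8 days = Jul 31, 2002.
Oral argument is held: Jul 31, 2002 + 65 days = Oct 4, 2002.
The opinion is issued: Oct 4, 2002 + 12 days = Oct 16, 2002.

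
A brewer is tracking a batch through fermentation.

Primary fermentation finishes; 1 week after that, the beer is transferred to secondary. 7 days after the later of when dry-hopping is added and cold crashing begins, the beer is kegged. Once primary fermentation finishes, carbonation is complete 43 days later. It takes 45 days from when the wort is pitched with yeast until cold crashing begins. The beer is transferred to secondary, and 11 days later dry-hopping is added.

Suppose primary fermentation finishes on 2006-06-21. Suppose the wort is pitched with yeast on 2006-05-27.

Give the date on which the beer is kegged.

2006-07-18

Primary fermentation finishes: Jun 21, 2006.
The beer is transferred to secondary: Jun 21, 2006 + 1 week = Jun 28, 2006.
Dry-hopping is added: Jun 28, 2006 + 11 days = Jul 9, 2006.
The wort is pitched with yeast: May 27, 2006.
Cold crashing begins: May 27, 2006 + 45 days = Jul 11, 2006.
Both prerequisites met — dry-hopping is added (Jul 9, 2006), cold crashing begins (Jul 11, 2006); the later is Jul 11, 2006.
The beer is kegged: Jul 11, 2006 + 7 days = Jul 18, 2006.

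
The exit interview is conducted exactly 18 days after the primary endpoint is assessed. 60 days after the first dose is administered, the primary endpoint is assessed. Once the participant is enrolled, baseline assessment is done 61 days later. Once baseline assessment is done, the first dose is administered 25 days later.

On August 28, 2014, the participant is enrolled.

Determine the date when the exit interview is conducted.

The participant is enrolled: Aug 28, 2014.
Baseline assessment is done: Aug 28, 2014 + 61 days = Oct 28, 2014.
The first dose is administered: Oct 28, 2014 + 25 days = Nov 22, 2014.
The primary endpoint is assessed: Nov 22, 2014 + 60 days = Jan 21, 2015.
The exit interview is conducted: Jan 21, 2015 + 18 days = Feb 8, 2015.

February 8, 2015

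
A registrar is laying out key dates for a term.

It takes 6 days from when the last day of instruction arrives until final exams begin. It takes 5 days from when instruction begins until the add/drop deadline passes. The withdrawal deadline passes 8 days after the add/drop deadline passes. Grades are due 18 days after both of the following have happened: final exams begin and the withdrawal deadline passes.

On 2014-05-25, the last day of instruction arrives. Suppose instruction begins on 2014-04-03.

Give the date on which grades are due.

2014-06-18

The last day of instruction arrives: May 25, 2014.
Final exams begin: May 25, 2014 + 6 days = May 31, 2014.
Instruction begins: Apr 3, 2014.
The add/drop deadline passes: Apr 3, 2014 + 5 days = Apr 8, 2014.
The withdrawal deadline passes: Apr 8, 2014 + 8 days = Apr 16, 2014.
Both prerequisites met — final exams begin (May 31, 2014), the withdrawal deadline passes (Apr 16, 2014); the later is May 31, 2014.
Grades are due: May 31, 2014 + 18 days = Jun 18, 2014.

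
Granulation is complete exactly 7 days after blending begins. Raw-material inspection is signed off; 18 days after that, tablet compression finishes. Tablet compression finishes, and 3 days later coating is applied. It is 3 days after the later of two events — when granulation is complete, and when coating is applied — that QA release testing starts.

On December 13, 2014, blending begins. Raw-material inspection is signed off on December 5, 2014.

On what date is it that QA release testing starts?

Blending begins: Dec 13, 2014.
Granulation is complete: Dec 13, 2014 + 7 days = Dec 20, 2014.
Raw-material inspection is signed off: Dec 5, 2014.
Tablet compression finishes: Dec 5, 2014 + 18 days = Dec 23, 2014.
Coating is applied: Dec 23, 2014 + 3 days = Dec 26, 2014.
Both prerequisites met — granulation is complete (Dec 20, 2014), coating is applied (Dec 26, 2014); the later is Dec 26, 2014.
QA release testing starts: Dec 26, 2014 + 3 days = Dec 29, 2014.

December 29, 2014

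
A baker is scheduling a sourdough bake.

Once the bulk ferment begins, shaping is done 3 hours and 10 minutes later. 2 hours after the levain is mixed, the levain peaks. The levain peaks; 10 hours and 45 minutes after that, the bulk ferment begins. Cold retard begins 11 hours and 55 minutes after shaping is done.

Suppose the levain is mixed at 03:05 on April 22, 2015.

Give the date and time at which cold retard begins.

06:55 on April 23, 2015

The levain is mixed: 03:05 Apr 22, 2015.
The levain peaks: 03:05 Apr 22, 2015 + 2h = 05:05 Apr 22, 2015.
The bulk ferment begins: 05:05 Apr 22, 2015 + 10h45m = 15:50 Apr 22, 2015.
Shaping is done: 15:50 Apr 22, 2015 + 3h10m = 19:00 Apr 22, 2015.
Cold retard begins: 19:00 Apr 22, 2015 + 11h55m = 06:55 Apr 23, 2015.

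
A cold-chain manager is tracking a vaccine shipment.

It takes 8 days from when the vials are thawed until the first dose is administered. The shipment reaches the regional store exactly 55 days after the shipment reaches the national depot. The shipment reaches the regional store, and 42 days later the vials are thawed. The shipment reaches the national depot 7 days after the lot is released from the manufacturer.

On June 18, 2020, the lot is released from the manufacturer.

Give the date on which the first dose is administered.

The lot is released from the manufacturer: Jun 18, 2020.
The shipment reaches the national depot: Jun 18, 2020 + 7 days = Jun 25, 2020.
The shipment reaches the regional store: Jun 25, 2020 + 55 days = Aug 19, 2020.
The vials are thawed: Aug 19, 2020 + 42 days = Sep 30, 2020.
The first dose is administered: Sep 30, 2020 + 8 days = Oct 8, 2020.

October 8, 2020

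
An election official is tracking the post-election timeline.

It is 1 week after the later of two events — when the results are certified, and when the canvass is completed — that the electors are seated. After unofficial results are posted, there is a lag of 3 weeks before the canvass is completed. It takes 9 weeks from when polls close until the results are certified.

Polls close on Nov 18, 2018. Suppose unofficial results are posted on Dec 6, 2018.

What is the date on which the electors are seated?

Polls close: Nov 18, 2018.
The results are certified: Nov 18, 2018 + 9 weeks = Jan 20, 2019.
Unofficial results are posted: Dec 6, 2018.
The canvass is completed: Dec 6, 2018 + 3 weeks = Dec 27, 2018.
Both prerequisites met — the results are certified (Jan 20, 2019), the canvass is completed (Dec 27, 2018); the later is Jan 20, 2019.
The electors are seated: Jan 20, 2019 + 1 week = Jan 27, 2019.

Jan 27, 2019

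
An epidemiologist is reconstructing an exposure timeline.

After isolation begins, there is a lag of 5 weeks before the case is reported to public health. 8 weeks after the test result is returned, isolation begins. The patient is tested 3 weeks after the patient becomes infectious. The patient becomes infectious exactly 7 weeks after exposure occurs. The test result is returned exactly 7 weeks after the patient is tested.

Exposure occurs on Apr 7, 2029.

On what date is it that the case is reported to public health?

Exposure occurs: Apr 7, 2029.
The patient becomes infectious: Apr 7, 2029 + 7 weeks = May 26, 2029.
The patient is tested: May 26, 2029 + 3 weeks = Jun 16, 2029.
The test result is returned: Jun 16, 2029 + 7 weeks = Aug 4, 2029.
Isolation begins: Aug 4, 2029 + 8 weeks = Sep 29, 2029.
The case is reported to public health: Sep 29, 2029 + 5 weeks = Nov 3, 2029.

Nov 3, 2029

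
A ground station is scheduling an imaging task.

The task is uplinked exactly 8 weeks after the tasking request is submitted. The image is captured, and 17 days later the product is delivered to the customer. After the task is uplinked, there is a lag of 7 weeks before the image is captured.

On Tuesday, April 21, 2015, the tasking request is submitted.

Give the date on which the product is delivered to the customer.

The tasking request is submitted: Apr 21, 2015.
The task is uplinked: Apr 21, 2015 + 8 weeks = Jun 16, 2015.
The image is captured: Jun 16, 2015 + 7 weeks = Aug 4, 2015.
The product is delivered to the customer: Aug 4, 2015 + 17 days = Aug 21, 2015.

Friday, August 21, 2015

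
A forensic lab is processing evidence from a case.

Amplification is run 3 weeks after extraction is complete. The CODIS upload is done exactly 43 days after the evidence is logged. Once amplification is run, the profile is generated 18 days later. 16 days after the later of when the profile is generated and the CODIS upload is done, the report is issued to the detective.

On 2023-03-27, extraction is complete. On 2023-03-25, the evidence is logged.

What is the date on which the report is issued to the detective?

Extraction is complete: Mar 27, 2023.
Amplification is run: Mar 27, 2023 + 3 weeks = Apr 17, 2023.
The profile is generated: Apr 17, 2023 + 18 days = May 5, 2023.
The evidence is logged: Mar 25, 2023.
The CODIS upload is done: Mar 25, 2023 + 43 days = May 7, 2023.
Both prerequisites met — the profile is generated (May 5, 2023), the CODIS upload is done (May 7, 2023); the later is May 7, 2023.
The report is issued to the detective: May 7, 2023 + 16 days = May 23, 2023.

2023-05-23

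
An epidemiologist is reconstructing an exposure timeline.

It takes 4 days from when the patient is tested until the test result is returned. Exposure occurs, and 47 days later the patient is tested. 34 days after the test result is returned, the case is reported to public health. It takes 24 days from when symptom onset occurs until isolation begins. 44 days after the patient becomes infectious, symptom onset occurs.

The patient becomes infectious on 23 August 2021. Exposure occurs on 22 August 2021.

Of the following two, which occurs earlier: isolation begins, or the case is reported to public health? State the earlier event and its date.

The patient becomes infectious: Aug 23, 2021.
Symptom onset occurs: Aug 23, 2021 + 44 days = Oct 6, 2021.
Isolation begins: Oct 6, 2021 + 24 days = Oct 30, 2021.
Exposure occurs: Aug 22, 2021.
The patient is tested: Aug 22, 2021 + 47 days = Oct 8, 2021.
The test result is returned: Oct 8, 2021 + 4 days = Oct 12, 2021.
The case is reported to public health: Oct 12, 2021 + 34 days = Nov 15, 2021.
Comparing: isolation begins on Oct 30, 2021 vs the case is reported to public health on Nov 15, 2021. Earlier: isolation begins.

Isolation begins — 30 October 2021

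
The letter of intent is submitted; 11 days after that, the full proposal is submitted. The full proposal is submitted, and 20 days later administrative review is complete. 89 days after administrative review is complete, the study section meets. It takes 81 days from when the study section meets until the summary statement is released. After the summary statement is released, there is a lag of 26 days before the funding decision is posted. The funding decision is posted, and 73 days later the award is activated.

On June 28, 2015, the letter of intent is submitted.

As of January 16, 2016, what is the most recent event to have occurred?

The summary statement is released

The letter of intent is submitted: Jun 28, 2015.
The full proposal is submitted: Jun 28, 2015 + 11 days = Jul 9, 2015.
Administrative review is complete: Jul 9, 2015 + 20 days = Jul 29, 2015.
The study section meets: Jul 29, 2015 + 89 days = Oct 26, 2015.
The summary statement is released: Oct 26, 2015 + 81 days = Jan 15, 2016.
The funding decision is posted: Jan 15, 2016 + 26 days = Feb 10, 2016.
The award is activated: Feb 10, 2016 + 73 days = Apr 23, 2016.
Jan 16, 2016 falls between when the summary statement is released (Jan 15, 2016) and when the funding decision is posted (Feb 10, 2016).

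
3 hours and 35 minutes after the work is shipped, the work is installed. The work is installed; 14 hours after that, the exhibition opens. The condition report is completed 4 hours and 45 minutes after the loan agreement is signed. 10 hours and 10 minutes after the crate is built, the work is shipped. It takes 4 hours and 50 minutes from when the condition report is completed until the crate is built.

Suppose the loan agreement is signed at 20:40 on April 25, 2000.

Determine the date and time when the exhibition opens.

10:00 on April 27, 2000

The loan agreement is signed: 20:40 Apr 25, 2000.
The condition report is completed: 20:40 Apr 25, 2000 + 4h45m = 01:25 Apr 26, 2000.
The crate is built: 01:25 Apr 26, 2000 + 4h50m = 06:15 Apr 26, 2000.
The work is shipped: 06:15 Apr 26, 2000 + 10h10m = 16:25 Apr 26, 2000.
The work is installed: 16:25 Apr 26, 2000 + 3h35m = 20:00 Apr 26, 2000.
The exhibition opens: 20:00 Apr 26, 2000 + 14h = 10:00 Apr 27, 2000.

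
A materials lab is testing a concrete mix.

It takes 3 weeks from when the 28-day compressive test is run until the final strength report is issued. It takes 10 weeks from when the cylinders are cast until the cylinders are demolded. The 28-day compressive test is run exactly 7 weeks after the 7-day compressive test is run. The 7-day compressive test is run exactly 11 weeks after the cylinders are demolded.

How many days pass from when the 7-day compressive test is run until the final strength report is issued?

Causal path: the 7-day compressive test is run → the 28-day compressive test is run → the final strength report is issued.
Total delay along the path: 7 + 3 weeks = 10 weeks = 70 days.

70 days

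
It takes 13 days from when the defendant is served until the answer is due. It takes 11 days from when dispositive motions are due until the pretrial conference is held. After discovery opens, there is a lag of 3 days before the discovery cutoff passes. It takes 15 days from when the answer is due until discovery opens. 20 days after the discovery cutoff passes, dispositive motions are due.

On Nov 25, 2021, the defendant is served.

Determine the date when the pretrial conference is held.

The defendant is served: Nov 25, 2021.
The answer is due: Nov 25, 2021 + 13 days = Dec 8, 2021.
Discovery opens: Dec 8, 2021 + 15 days = Dec 23, 2021.
The discovery cutoff passes: Dec 23, 2021 + 3 days = Dec 26, 2021.
Dispositive motions are due: Dec 26, 2021 + 20 days = Jan 15, 2022.
The pretrial conference is held: Jan 15, 2022 + 11 days = Jan 26, 2022.

Jan 26, 2022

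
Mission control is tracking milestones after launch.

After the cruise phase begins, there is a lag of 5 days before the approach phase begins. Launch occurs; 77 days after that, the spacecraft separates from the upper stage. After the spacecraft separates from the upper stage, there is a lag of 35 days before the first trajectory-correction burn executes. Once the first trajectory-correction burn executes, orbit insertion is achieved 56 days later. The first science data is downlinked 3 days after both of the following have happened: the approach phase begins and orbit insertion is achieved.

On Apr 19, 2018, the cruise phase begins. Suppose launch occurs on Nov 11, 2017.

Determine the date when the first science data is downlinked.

May 1, 2018

The cruise phase begins: Apr 19, 2018.
The approach phase begins: Apr 19, 2018 + 5 days = Apr 24, 2018.
Launch occurs: Nov 11, 2017.
The spacecraft separates from the upper stage: Nov 11, 2017 + 77 days = Jan 27, 2018.
The first trajectory-correction burn executes: Jan 27, 2018 + 35 days = Mar 3, 2018.
Orbit insertion is achieved: Mar 3, 2018 + 56 days = Apr 28, 2018.
Both prerequisites met — the approach phase begins (Apr 24, 2018), orbit insertion is achieved (Apr 28, 2018); the later is Apr 28, 2018.
The first science data is downlinked: Apr 28, 2018 + 3 days = May 1, 2018.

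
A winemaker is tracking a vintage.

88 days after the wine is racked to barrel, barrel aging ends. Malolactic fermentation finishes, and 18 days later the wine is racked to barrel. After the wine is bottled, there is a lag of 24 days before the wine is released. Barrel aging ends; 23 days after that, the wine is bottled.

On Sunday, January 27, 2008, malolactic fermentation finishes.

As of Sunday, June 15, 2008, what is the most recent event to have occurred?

Malolactic fermentation finishes: Jan 27, 2008.
The wine is racked to barrel: Jan 27, 2008 + 18 days = Feb 14, 2008.
Barrel aging ends: Feb 14, 2008 + 88 days = May 12, 2008.
The wine is bottled: May 12, 2008 + 23 days = Jun 4, 2008.
The wine is released: Jun 4, 2008 + 24 days = Jun 28, 2008.
Jun 15, 2008 falls between when the wine is bottled (Jun 4, 2008) and when the wine is released (Jun 28, 2008).

The wine is bottled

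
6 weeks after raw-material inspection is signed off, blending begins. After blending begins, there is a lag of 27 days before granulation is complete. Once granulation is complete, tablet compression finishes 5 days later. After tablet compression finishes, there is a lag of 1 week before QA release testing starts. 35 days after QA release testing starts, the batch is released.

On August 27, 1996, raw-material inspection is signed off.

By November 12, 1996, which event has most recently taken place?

Raw-material inspection is signed off: Aug 27, 1996.
Blending begins: Aug 27, 1996 + 6 weeks = Oct 8, 1996.
Granulation is complete: Oct 8, 1996 + 27 days = Nov 4, 1996.
Tablet compression finishes: Nov 4, 1996 + 5 days = Nov 9, 1996.
QA release testing starts: Nov 9, 1996 + 1 week = Nov 16, 1996.
The batch is released: Nov 16, 1996 + 35 days = Dec 21, 1996.
Nov 12, 1996 falls between when tablet compression finishes (Nov 9, 1996) and when QA release testing starts (Nov 16, 1996).

Tablet compression finishes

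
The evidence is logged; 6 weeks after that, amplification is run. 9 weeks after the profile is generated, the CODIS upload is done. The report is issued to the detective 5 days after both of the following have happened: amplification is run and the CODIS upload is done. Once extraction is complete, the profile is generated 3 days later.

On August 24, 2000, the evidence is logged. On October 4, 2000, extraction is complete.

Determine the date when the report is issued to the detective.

The evidence is logged: Aug 24, 2000.
Amplification is run: Aug 24, 2000 + 6 weeks = Oct 5, 2000.
Extraction is complete: Oct 4, 2000.
The profile is generated: Oct 4, 2000 + 3 days = Oct 7, 2000.
The CODIS upload is done: Oct 7, 2000 + 9 weeks = Dec 9, 2000.
Both prerequisites met — amplification is run (Oct 5, 2000), the CODIS upload is done (Dec 9, 2000); the later is Dec 9, 2000.
The report is issued to the detective: Dec 9, 2000 + 5 days = Dec 14, 2000.

December 14, 2000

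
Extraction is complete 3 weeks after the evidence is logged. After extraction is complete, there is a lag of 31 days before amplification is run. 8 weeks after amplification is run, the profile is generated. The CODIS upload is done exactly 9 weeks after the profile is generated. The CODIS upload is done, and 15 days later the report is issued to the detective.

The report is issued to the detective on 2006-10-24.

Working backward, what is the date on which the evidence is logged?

The report is issued to the detective: Oct 24, 2006.
The CODIS upload is done: Oct 24, 2006 − 15 days = Oct 9, 2006.
The profile is generated: Oct 9, 2006 − 9 weeks = Aug 7, 2006.
Amplification is run: Aug 7, 2006 − 8 weeks = Jun 12, 2006.
Extraction is complete: Jun 12, 2006 − 31 days = May 12, 2006.
The evidence is logged: May 12, 2006 − 3 weeks = Apr 21, 2006.

2006-04-21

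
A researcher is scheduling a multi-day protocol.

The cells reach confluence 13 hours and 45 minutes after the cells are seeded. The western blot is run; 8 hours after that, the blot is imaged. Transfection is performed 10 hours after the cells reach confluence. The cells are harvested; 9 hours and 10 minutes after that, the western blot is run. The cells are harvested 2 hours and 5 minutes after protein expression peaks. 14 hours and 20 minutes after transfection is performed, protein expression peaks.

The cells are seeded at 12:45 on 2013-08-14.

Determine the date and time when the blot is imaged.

The cells are seeded: 12:45 Aug 14, 2013.
The cells reach confluence: 12:45 Aug 14, 2013 + 13h45m = 02:30 Aug 15, 2013.
Transfection is performed: 02:30 Aug 15, 2013 + 10h = 12:30 Aug 15, 2013.
Protein expression peaks: 12:30 Aug 15, 2013 + 14h20m = 02:50 Aug 16, 2013.
The cells are harvested: 02:50 Aug 16, 2013 + 2h05m = 04:55 Aug 16, 2013.
The western blot is run: 04:55 Aug 16, 2013 + 9h10m = 14:05 Aug 16, 2013.
The blot is imaged: 14:05 Aug 16, 2013 + 8h = 22:05 Aug 16, 2013.

22:05 on 2013-08-16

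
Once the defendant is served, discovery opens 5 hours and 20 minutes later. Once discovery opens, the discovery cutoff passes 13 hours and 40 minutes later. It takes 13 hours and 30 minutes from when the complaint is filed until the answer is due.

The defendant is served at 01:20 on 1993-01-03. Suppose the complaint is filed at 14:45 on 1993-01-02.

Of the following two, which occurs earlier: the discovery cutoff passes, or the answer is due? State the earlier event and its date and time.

The answer is due — 04:15 on 1993-01-03

The defendant is served: 01:20 Jan 3, 1993.
Discovery opens: 01:20 Jan 3, 1993 + 5h20m = 06:40 Jan 3, 1993.
The discovery cutoff passes: 06:40 Jan 3, 1993 + 13h40m = 20:20 Jan 3, 1993.
The complaint is filed: 14:45 Jan 2, 1993.
The answer is due: 14:45 Jan 2, 1993 + 13h30m = 04:15 Jan 3, 1993.
Comparing: the discovery cutoff passes at 20:20 Jan 3, 1993 vs the answer is due at 04:15 Jan 3, 1993. Earlier: the answer is due.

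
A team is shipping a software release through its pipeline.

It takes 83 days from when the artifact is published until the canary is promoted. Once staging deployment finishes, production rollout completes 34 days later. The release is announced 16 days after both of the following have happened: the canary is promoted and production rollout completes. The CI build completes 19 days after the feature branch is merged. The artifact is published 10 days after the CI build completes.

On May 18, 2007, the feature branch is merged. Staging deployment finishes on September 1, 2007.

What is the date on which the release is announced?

The feature branch is merged: May 18, 2007.
The CI build completes: May 18, 2007 + 19 days = Jun 6, 2007.
The artifact is published: Jun 6, 2007 + 10 days = Jun 16, 2007.
The canary is promoted: Jun 16, 2007 + 83 days = Sep 7, 2007.
Staging deployment finishes: Sep 1, 2007.
Production rollout completes: Sep 1, 2007 + 34 days = Oct 5, 2007.
Both prerequisites met — the canary is promoted (Sep 7, 2007), production rollout completes (Oct 5, 2007); the later is Oct 5, 2007.
The release is announced: Oct 5, 2007 + 16 days = Oct 21, 2007.

October 21, 2007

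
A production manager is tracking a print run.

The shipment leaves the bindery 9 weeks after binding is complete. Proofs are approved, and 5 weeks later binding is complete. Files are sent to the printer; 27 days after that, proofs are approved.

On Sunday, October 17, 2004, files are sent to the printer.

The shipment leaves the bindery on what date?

Saturday, February 19, 2005

Files are sent to the printer: Oct 17, 2004.
Proofs are approved: Oct 17, 2004 + 27 days = Nov 13, 2004.
Binding is complete: Nov 13, 2004 + 5 weeks = Dec 18, 2004.
The shipment leaves the bindery: Dec 18, 2004 + 9 weeks = Feb 19, 2005.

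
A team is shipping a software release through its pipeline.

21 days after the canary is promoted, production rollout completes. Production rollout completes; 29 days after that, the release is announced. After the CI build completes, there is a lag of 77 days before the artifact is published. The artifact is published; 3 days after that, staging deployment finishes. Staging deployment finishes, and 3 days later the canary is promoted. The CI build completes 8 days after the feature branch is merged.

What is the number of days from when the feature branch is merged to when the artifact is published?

Causal path: the feature branch is merged → the CI build completes → the artifact is published.
Total delay along the path: 8 + 77 = 85 days.

85 days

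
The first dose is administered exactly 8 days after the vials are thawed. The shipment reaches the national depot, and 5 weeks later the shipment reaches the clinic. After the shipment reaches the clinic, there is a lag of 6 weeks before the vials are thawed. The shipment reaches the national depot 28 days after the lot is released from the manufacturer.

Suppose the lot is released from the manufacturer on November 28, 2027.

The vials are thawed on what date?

March 12, 2028

The lot is released from the manufacturer: Nov 28, 2027.
The shipment reaches the national depot: Nov 28, 2027 + 28 days = Dec 26, 2027.
The shipment reaches the clinic: Dec 26, 2027 + 5 weeks = Jan 30, 2028.
The vials are thawed: Jan 30, 2028 + 6 weeks = Mar 12, 2028.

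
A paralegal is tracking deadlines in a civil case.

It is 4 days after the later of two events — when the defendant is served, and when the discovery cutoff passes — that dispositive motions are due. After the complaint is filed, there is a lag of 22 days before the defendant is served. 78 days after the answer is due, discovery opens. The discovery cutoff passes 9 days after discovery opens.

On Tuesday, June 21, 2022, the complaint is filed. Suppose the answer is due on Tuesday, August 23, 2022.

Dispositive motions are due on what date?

The complaint is filed: Jun 21, 2022.
The defendant is served: Jun 21, 2022 + 22 days = Jul 13, 2022.
The answer is due: Aug 23, 2022.
Discovery opens: Aug 23, 2022 + 78 days = Nov 9, 2022.
The discovery cutoff passes: Nov 9, 2022 + 9 days = Nov 18, 2022.
Both prerequisites met — the defendant is served (Jul 13, 2022), the discovery cutoff passes (Nov 18, 2022); the later is Nov 18, 2022.
Dispositive motions are due: Nov 18, 2022 + 4 days = Nov 22, 2022.

Tuesday, November 22, 2022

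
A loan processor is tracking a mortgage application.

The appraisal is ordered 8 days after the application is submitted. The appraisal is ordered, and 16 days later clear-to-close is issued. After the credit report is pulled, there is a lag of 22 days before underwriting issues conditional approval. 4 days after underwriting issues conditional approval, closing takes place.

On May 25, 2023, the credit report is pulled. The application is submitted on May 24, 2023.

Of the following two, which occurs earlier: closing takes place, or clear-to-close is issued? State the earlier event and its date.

The credit report is pulled: May 25, 2023.
Underwriting issues conditional approval: May 25, 2023 + 22 days = Jun 16, 2023.
Closing takes place: Jun 16, 2023 + 4 days = Jun 20, 2023.
The application is submitted: May 24, 2023.
The appraisal is ordered: May 24, 2023 + 8 days = Jun 1, 2023.
Clear-to-close is issued: Jun 1, 2023 + 16 days = Jun 17, 2023.
Comparing: closing takes place on Jun 20, 2023 vs clear-to-close is issued on Jun 17, 2023. Earlier: clear-to-close is issued.

Clear-to-close is issued — June 17, 2023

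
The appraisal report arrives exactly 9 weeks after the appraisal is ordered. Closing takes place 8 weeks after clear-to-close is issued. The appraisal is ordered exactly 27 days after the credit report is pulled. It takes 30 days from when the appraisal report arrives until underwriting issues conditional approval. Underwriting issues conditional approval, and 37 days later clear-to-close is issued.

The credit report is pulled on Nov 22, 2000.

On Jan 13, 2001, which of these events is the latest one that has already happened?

The credit report is pulled: Nov 22, 2000.
The appraisal is ordered: Nov 22, 2000 + 27 days = Dec 19, 2000.
The appraisal report arrives: Dec 19, 2000 + 9 weeks = Feb 20, 2001.
Underwriting issues conditional approval: Feb 20, 2001 + 30 days = Mar 22, 2001.
Clear-to-close is issued: Mar 22, 2001 + 37 days = Apr 28, 2001.
Closing takes place: Apr 28, 2001 + 8 weeks = Jun 23, 2001.
Jan 13, 2001 falls between when the appraisal is ordered (Dec 19, 2000) and when the appraisal report arrives (Feb 20, 2001).

The appraisal is ordered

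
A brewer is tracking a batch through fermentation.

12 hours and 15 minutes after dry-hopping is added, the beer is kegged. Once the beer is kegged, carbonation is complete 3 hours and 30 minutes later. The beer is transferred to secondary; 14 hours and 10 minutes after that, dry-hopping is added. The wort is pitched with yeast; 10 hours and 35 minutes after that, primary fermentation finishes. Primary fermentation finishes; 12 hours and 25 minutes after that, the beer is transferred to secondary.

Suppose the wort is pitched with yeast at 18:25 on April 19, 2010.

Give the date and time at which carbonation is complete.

The wort is pitched with yeast: 18:25 Apr 19, 2010.
Primary fermentation finishes: 18:25 Apr 19, 2010 + 10h35m = 05:00 Apr 20, 2010.
The beer is transferred to secondary: 05:00 Apr 20, 2010 + 12h25m = 17:25 Apr 20, 2010.
Dry-hopping is added: 17:25 Apr 20, 2010 + 14h10m = 07:35 Apr 21, 2010.
The beer is kegged: 07:35 Apr 21, 2010 + 12h15m = 19:50 Apr 21, 2010.
Carbonation is complete: 19:50 Apr 21, 2010 + 3h30m = 23:20 Apr 21, 2010.

23:20 on April 21, 2010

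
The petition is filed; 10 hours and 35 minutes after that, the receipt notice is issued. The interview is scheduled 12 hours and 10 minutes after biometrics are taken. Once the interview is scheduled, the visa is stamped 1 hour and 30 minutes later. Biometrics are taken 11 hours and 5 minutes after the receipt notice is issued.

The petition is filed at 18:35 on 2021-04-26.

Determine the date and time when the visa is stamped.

05:55 on 2021-04-28

The petition is filed: 18:35 Apr 26, 2021.
The receipt notice is issued: 18:35 Apr 26, 2021 + 10h35m = 05:10 Apr 27, 2021.
Biometrics are taken: 05:10 Apr 27, 2021 + 11h05m = 16:15 Apr 27, 2021.
The interview is scheduled: 16:15 Apr 27, 2021 + 12h10m = 04:25 Apr 28, 2021.
The visa is stamped: 04:25 Apr 28, 2021 + 1h30m = 05:55 Apr 28, 2021.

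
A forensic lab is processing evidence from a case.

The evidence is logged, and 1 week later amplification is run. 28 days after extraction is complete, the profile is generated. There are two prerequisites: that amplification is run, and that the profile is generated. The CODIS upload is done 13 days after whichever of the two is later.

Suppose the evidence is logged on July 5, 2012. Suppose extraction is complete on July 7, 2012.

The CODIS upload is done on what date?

August 17, 2012

The evidence is logged: Jul 5, 2012.
Amplification is run: Jul 5, 2012 + 1 week = Jul 12, 2012.
Extraction is complete: Jul 7, 2012.
The profile is generated: Jul 7, 2012 + 28 days = Aug 4, 2012.
Both prerequisites met — amplification is run (Jul 12, 2012), the profile is generated (Aug 4, 2012); the later is Aug 4, 2012.
The CODIS upload is done: Aug 4, 2012 + 13 days = Aug 17, 2012.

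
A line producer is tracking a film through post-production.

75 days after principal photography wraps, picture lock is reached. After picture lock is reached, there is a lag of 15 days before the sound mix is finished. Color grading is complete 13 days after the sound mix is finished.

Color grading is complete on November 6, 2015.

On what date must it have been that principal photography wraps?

July 26, 2015

Color grading is complete: Nov 6, 2015.
The sound mix is finished: Nov 6, 2015 − 13 days = Oct 24, 2015.
Picture lock is reached: Oct 24, 2015 − 15 days = Oct 9, 2015.
Principal photography wraps: Oct 9, 2015 − 75 days = Jul 26, 2015.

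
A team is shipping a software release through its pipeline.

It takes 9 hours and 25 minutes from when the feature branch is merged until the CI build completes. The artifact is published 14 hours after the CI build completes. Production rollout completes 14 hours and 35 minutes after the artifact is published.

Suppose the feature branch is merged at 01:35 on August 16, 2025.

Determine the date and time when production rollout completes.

The feature branch is merged: 01:35 Aug 16, 2025.
The CI build completes: 01:35 Aug 16, 2025 + 9h25m = 11:00 Aug 16, 2025.
The artifact is published: 11:00 Aug 16, 2025 + 14h = 01:00 Aug 17, 2025.
Production rollout completes: 01:00 Aug 17, 2025 + 14h35m = 15:35 Aug 17, 2025.

15:35 on August 17, 2025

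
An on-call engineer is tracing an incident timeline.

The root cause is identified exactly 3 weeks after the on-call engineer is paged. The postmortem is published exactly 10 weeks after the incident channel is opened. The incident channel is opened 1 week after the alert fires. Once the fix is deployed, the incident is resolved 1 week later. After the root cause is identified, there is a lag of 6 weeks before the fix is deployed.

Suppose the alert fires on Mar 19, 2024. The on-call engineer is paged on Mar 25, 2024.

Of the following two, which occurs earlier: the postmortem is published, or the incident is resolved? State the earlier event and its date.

The incident is resolved — Jun 3, 2024

The alert fires: Mar 19, 2024.
The incident channel is opened: Mar 19, 2024 + 1 week = Mar 26, 2024.
The postmortem is published: Mar 26, 2024 + 10 weeks = Jun 4, 2024.
The on-call engineer is paged: Mar 25, 2024.
The root cause is identified: Mar 25, 2024 + 3 weeks = Apr 15, 2024.
The fix is deployed: Apr 15, 2024 + 6 weeks = May 27, 2024.
The incident is resolved: May 27, 2024 + 1 week = Jun 3, 2024.
Comparing: the postmortem is published on Jun 4, 2024 vs the incident is resolved on Jun 3, 2024. Earlier: the incident is resolved.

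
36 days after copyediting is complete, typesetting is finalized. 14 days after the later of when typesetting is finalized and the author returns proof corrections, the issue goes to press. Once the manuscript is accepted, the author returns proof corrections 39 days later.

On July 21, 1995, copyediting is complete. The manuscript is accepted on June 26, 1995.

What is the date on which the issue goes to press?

September 9, 1995

Copyediting is complete: Jul 21, 1995.
Typesetting is finalized: Jul 21, 1995 + 36 days = Aug 26, 1995.
The manuscript is accepted: Jun 26, 1995.
The author returns proof corrections: Jun 26, 1995 + 39 days = Aug 4, 1995.
Both prerequisites met — typesetting is finalized (Aug 26, 1995), the author returns proof corrections (Aug 4, 1995); the later is Aug 26, 1995.
The issue goes to press: Aug 26, 1995 + 14 days = Sep 9, 1995.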